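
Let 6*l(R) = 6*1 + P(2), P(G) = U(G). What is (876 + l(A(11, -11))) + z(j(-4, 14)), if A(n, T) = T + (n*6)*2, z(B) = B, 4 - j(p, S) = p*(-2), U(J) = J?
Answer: 2620/3 ≈ 873.33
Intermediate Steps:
P(G) = G
j(p, S) = 4 + 2*p (j(p, S) = 4 - p*(-2) = 4 - (-2)*p = 4 + 2*p)
A(n, T) = T + 12*n (A(n, T) = T + (6*n)*2 = T + 12*n)
l(R) = 4/3 (l(R) = (6*1 + 2)/6 = (6 + 2)/6 = (⅙)*8 = 4/3)
(876 + l(A(11, -11))) + z(j(-4, 14)) = (876 + 4/3) + (4 + 2*(-4)) = 2632/3 + (4 - 8) = 2632/3 - 4 = 2620/3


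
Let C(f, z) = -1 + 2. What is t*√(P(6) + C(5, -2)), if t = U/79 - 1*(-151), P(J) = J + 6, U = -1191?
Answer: 10738*√13/79 ≈ 490.08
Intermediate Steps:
P(J) = 6 + J
C(f, z) = 1
t = 10738/79 (t = -1191/79 - 1*(-151) = -1191*1/79 + 151 = -1191/79 + 151 = 10738/79 ≈ 135.92)
t*√(P(6) + C(5, -2)) = 10738*√((6 + 6) + 1)/79 = 10738*√(12 + 1)/79 = 10738*√13/79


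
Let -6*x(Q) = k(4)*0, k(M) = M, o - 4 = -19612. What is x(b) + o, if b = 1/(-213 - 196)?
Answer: -19608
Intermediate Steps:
o = -19608 (o = 4 - 19612 = -19608)
b = -1/409 (b = 1/(-409) = -1/409 ≈ -0.0024450)
x(Q) = 0 (x(Q) = -2*0/3 = -1/6*0 = 0)
x(b) + o = 0 - 19608 = -19608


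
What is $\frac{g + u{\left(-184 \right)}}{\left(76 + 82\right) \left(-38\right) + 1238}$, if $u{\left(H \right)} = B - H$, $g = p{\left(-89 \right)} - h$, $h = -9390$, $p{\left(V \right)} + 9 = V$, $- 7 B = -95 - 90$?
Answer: $- \frac{66517}{33362} \approx -1.9938$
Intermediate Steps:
$B = \frac{185}{7}$ ($B = - \frac{-95 - 90}{7} = \left(- \frac{1}{7}\right) \left(-185\right) = \frac{185}{7} \approx 26.429$)
$p{\left(V \right)} = -9 + V$
$g = 9292$ ($g = \left(-9 - 89\right) - -9390 = -98 + 9390 = 9292$)
$u{\left(H \right)} = \frac{185}{7} - H$
$\frac{g + u{\left(-184 \right)}}{\left(76 + 82\right) \left(-38\right) + 1238} = \frac{9292 + \left(\frac{185}{7} - -184\right)}{\left(76 + 82\right) \left(-38\right) + 1238} = \frac{9292 + \left(\frac{185}{7} + 184\right)}{158 \left(-38\right) + 1238} = \frac{9292 + \frac{1473}{7}}{-6004 + 1238} = \frac{66517}{7 \left(-4766\right)} = \frac{66517}{7} \left(- \frac{1}{4766}\right) = - \frac{66517}{33362}$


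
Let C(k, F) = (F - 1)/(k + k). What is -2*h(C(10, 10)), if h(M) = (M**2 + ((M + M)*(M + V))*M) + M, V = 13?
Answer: -24399/2000 ≈ -12.199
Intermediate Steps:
C(k, F) = (-1 + F)/(2*k) (C(k, F) = (-1 + F)/((2*k)) = (-1 + F)*(1/(2*k)) = (-1 + F)/(2*k))
h(M) = M + M**2 + 2*M**2*(13 + M) (h(M) = (M**2 + ((M + M)*(M + 13))*M) + M = (M**2 + ((2*M)*(13 + M))*M) + M = (M**2 + (2*M*(13 + M))*M) + M = (M**2 + 2*M**2*(13 + M)) + M = M + M**2 + 2*M**2*(13 + M))
-2*h(C(10, 10)) = -2*(1/2)*(-1 + 10)/10*(1 + 2*((1/2)*(-1 + 10)/10)**2 + 27*((1/2)*(-1 + 10)/10)) = -2*(1/2)*(1/10)*9*(1 + 2*((1/2)*(1/10)*9)**2 + 27*((1/2)*(1/10)*9)) = -9*(1 + 2*(9/20)**2 + 27*(9/20))/10 = -9*(1 + 2*(81/400) + 243/20)/10 = -9*(1 + 81/200 + 243/20)/10 = -9*2711/(10*200) = -2*24399/4000 = -24399/2000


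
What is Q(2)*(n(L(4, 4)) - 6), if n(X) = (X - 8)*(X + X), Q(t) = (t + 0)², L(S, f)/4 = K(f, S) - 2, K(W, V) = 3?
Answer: -152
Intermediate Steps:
L(S, f) = 4 (L(S, f) = 4*(3 - 2) = 4*1 = 4)
Q(t) = t²
n(X) = 2*X*(-8 + X) (n(X) = (-8 + X)*(2*X) = 2*X*(-8 + X))
Q(2)*(n(L(4, 4)) - 6) = 2²*(2*4*(-8 + 4) - 6) = 4*(2*4*(-4) - 6) = 4*(-32 - 6) = 4*(-38) = -152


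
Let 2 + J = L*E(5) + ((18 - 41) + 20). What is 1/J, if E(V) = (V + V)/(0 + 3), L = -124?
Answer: -3/1255 ≈ -0.0023904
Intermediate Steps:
E(V) = 2*V/3 (E(V) = (2*V)/3 = (2*V)*(⅓) = 2*V/3)
J = -1255/3 (J = -2 + (-248*5/3 + ((18 - 41) + 20)) = -2 + (-124*10/3 + (-23 + 20)) = -2 + (-1240/3 - 3) = -2 - 1249/3 = -1255/3 ≈ -418.33)
1/J = 1/(-1255/3) = -3/1255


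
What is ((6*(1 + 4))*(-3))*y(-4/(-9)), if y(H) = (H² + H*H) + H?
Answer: -680/9 ≈ -75.556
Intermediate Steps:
y(H) = H + 2*H² (y(H) = (H² + H²) + H = 2*H² + H = H + 2*H²)
((6*(1 + 4))*(-3))*y(-4/(-9)) = ((6*(1 + 4))*(-3))*((-4/(-9))*(1 + 2*(-4/(-9)))) = ((6*5)*(-3))*((-4*(-⅑))*(1 + 2*(-4*(-⅑)))) = (30*(-3))*(4*(1 + 2*(4/9))/9) = -40*(1 + 8/9) = -40*17/9 = -90*68/81 = -680/9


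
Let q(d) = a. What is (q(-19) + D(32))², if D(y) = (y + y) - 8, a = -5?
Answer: 2601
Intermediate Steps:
q(d) = -5
D(y) = -8 + 2*y (D(y) = 2*y - 8 = -8 + 2*y)
(q(-19) + D(32))² = (-5 + (-8 + 2*32))² = (-5 + (-8 + 64))² = (-5 + 56)² = 51² = 2601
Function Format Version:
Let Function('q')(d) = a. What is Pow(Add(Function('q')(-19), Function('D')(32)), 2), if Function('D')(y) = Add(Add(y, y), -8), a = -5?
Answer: 2601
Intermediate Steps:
Function('q')(d) = -5
Function('D')(y) = Add(-8, Mul(2, y)) (Function('D')(y) = Add(Mul(2, y), -8) = Add(-8, Mul(2, y)))
Pow(Add(Function('q')(-19), Function('D')(32)), 2) = Pow(Add(-5, Add(-8, Mul(2, 32))), 2) = Pow(Add(-5, Add(-8, 64)), 2) = Pow(Add(-5, 56), 2) = Pow(51, 2) = 2601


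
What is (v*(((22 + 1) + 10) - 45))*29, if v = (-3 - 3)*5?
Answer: 10440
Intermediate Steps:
v = -30 (v = -6*5 = -30)
(v*(((22 + 1) + 10) - 45))*29 = -30*(((22 + 1) + 10) - 45)*29 = -30*((23 + 10) - 45)*29 = -30*(33 - 45)*29 = -30*(-12)*29 = 360*29 = 10440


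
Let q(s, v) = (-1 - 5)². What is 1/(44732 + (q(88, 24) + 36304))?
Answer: 1/81072 ≈ 1.2335e-5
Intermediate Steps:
q(s, v) = 36 (q(s, v) = (-6)² = 36)
1/(44732 + (q(88, 24) + 36304)) = 1/(44732 + (36 + 36304)) = 1/(44732 + 36340) = 1/81072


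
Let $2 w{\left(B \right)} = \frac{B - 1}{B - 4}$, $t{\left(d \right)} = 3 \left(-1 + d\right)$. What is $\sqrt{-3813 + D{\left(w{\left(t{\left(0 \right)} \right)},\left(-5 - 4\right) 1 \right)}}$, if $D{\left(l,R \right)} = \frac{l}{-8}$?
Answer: $\frac{i \sqrt{747355}}{14} \approx 61.75 i$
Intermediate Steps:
$t{\left(d \right)} = -3 + 3 d$
$w{\left(B \right)} = \frac{-1 + B}{2 \left(-4 + B\right)}$ ($w{\left(B \right)} = \frac{\left(B - 1\right) \frac{1}{B - 4}}{2} = \frac{\left(-1 + B\right) \frac{1}{-4 + B}}{2} = \frac{\frac{1}{-4 + B} \left(-1 + B\right)}{2} = \frac{-1 + B}{2 \left(-4 + B\right)}$)
$D{\left(l,R \right)} = - \frac{l}{8}$ ($D{\left(l,R \right)} = l \left(- \frac{1}{8}\right) = - \frac{l}{8}$)
$\sqrt{-3813 + D{\left(w{\left(t{\left(0 \right)} \right)},\left(-5 - 4\right) 1 \right)}} = \sqrt{-3813 - \frac{\frac{1}{2} \frac{1}{-4 + \left(-3 + 3 \cdot 0\right)} \left(-1 + \left(-3 + 3 \cdot 0\right)\right)}{8}} = \sqrt{-3813 - \frac{\frac{1}{2} \frac{1}{-4 + \left(-3 + 0\right)} \left(-1 + \left(-3 + 0\right)\right)}{8}} = \sqrt{-3813 - \frac{\frac{1}{2} \frac{1}{-4 - 3} \left(-1 - 3\right)}{8}} = \sqrt{-3813 - \frac{\frac{1}{2} \frac{1}{-7} \left(-4\right)}{8}} = \sqrt{-3813 - \frac{\frac{1}{2} \left(- \frac{1}{7}\right) \left(-4\right)}{8}} = \sqrt{-3813 - \frac{1}{28}} = \sqrt{- \frac{106765}{28}} = \frac{i \sqrt{747355}}{14}$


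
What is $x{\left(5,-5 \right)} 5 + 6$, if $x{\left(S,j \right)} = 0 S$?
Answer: $6$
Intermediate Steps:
$x{\left(S,j \right)} = 0$
$x{\left(5,-5 \right)} 5 + 6 = 0 \cdot 5 + 6 = 0 + 6 = 6$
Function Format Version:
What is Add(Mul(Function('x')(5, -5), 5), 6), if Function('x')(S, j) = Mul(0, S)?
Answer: 6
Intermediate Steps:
Function('x')(S, j) = 0
Add(Mul(Function('x')(5, -5), 5), 6) = Add(Mul(0, 5), 6) = Add(0, 6) = 6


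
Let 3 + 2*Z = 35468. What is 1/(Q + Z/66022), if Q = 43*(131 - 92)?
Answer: 132044/221473253 ≈ 0.00059621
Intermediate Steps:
Z = 35465/2 (Z = -3/2 + (½)*35468 = -3/2 + 17734 = 35465/2 ≈ 17733.)
Q = 1677 (Q = 43*39 = 1677)
1/(Q + Z/66022) = 1/(1677 + (35465/2)/66022) = 1/(1677 + (35465/2)*(1/66022)) = 1/(1677 + 35465/132044) = 1/(221473253/132044) = 132044/221473253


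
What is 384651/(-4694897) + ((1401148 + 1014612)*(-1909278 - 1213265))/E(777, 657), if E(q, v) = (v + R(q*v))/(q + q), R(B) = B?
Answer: -9172506888463716133981/399962970327 ≈ -2.2933e+10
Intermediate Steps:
E(q, v) = (v + q*v)/(2*q) (E(q, v) = (v + q*v)/(q + q) = (v + q*v)/((2*q)) = (v + q*v)*(1/(2*q)) = (v + q*v)/(2*q))
384651/(-4694897) + ((1401148 + 1014612)*(-1909278 - 1213265))/E(777, 657) = 384651/(-4694897) + ((1401148 + 1014612)*(-1909278 - 1213265))/(((1/2)*657*(1 + 777)/777)) = 384651*(-1/4694897) + (2415760*(-3122543))/(((1/2)*657*(1/777)*778)) = -384651/4694897 - 7543314477680/85191/259 = -384651/4694897 - 7543314477680*259/85191 = -384651/4694897 - 1953718449719120/85191 = -9172506888463716133981/399962970327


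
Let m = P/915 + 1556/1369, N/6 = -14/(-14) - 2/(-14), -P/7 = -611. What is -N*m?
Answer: -116463248/2922815 ≈ -39.846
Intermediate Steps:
P = 4277 (P = -7*(-611) = 4277)
N = 48/7 (N = 6*(-14/(-14) - 2/(-14)) = 6*(-14*(-1/14) - 2*(-1/14)) = 6*(1 + 1/7) = 6*(8/7) = 48/7 ≈ 6.8571)
m = 7278953/1252635 (m = 4277/915 + 1556/1369 = 7278953/1252635 ≈ 5.8109)
-N*m = -48*7278953/(7*1252635) = -1*116463248/2922815 = -116463248/2922815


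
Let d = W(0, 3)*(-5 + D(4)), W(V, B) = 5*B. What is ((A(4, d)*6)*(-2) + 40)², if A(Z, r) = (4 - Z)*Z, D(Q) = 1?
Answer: 1600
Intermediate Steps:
d = -60 (d = (5*3)*(-5 + 1) = 15*(-4) = -60)
A(Z, r) = Z*(4 - Z)
((A(4, d)*6)*(-2) + 40)² = (((4*(4 - 1*4))*6)*(-2) + 40)² = (((4*(4 - 4))*6)*(-2) + 40)² = (((4*0)*6)*(-2) + 40)² = ((0*6)*(-2) + 40)² = (0*(-2) + 40)² = (0 + 40)² = 40² = 1600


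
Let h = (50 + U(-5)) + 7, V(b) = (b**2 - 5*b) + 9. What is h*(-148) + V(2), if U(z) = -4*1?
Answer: -7841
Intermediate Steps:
U(z) = -4
V(b) = 9 + b**2 - 5*b
h = 53 (h = (50 - 4) + 7 = 46 + 7 = 53)
h*(-148) + V(2) = 53*(-148) + (9 + 2**2 - 5*2) = -7844 + (9 + 4 - 10) = -7844 + 3 = -7841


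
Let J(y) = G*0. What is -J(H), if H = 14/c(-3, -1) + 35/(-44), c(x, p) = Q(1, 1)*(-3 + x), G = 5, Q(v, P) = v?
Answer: 0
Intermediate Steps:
c(x, p) = -3 + x (c(x, p) = 1*(-3 + x) = -3 + x)
H = -413/132 (H = 14/(-3 - 3) + 35/(-44) = 14/(-6) + 35*(-1/44) = 14*(-⅙) - 35/44 = -7/3 - 35/44 = -413/132 ≈ -3.1288)
J(y) = 0 (J(y) = 5*0 = 0)
-J(H) = -1*0 = 0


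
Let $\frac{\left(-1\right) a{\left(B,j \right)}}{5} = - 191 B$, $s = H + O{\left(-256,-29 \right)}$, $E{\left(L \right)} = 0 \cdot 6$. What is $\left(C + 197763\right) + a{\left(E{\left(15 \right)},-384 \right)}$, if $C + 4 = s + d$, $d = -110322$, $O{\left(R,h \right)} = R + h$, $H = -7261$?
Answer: $79891$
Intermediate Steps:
$E{\left(L \right)} = 0$
$s = -7546$ ($s = -7261 - 285 = -7546$)
$a{\left(B,j \right)} = 955 B$ ($a{\left(B,j \right)} = - 5 \left(- 191 B\right) = 955 B$)
$C = -117872$ ($C = -4 - 117868 = -117872$)
$\left(C + 197763\right) + a{\left(E{\left(15 \right)},-384 \right)} = \left(-117872 + 197763\right) + 955 \cdot 0 = 79891 + 0 = 79891$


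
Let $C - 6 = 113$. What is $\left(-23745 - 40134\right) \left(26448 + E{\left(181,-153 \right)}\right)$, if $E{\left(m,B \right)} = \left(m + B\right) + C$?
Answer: $-1698862005$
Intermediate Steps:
$C = 119$ ($C = 6 + 113 = 119$)
$E{\left(m,B \right)} = 119 + B + m$ ($E{\left(m,B \right)} = \left(m + B\right) + 119 = \left(B + m\right) + 119 = 119 + B + m$)
$\left(-23745 - 40134\right) \left(26448 + E{\left(181,-153 \right)}\right) = \left(-23745 - 40134\right) \left(26448 + \left(119 - 153 + 181\right)\right) = - 63879 \left(26448 + 147\right) = \left(-63879\right) 26595 = -1698862005$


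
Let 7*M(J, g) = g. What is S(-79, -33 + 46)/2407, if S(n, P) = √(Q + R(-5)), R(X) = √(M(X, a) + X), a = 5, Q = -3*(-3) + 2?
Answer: √(539 + 7*I*√210)/16849 ≈ 0.0013839 + 0.0001291*I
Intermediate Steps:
Q = 11 (Q = 9 + 2 = 11)
M(J, g) = g/7
R(X) = √(5/7 + X) (R(X) = √((⅐)*5 + X) = √(5/7 + X))
S(n, P) = √(11 + I*√210/7) (S(n, P) = √(11 + √(35 + 49*(-5))/7) = √(11 + √(35 - 245)/7) = √(11 + √(-210)/7) = √(11 + (I*√210)/7) = √(11 + I*√210/7))
S(-79, -33 + 46)/2407 = (√(539 + 7*I*√210)/7)/2407 = (√(539 + 7*I*√210)/7)*(1/2407) = √(539 + 7*I*√210)/16849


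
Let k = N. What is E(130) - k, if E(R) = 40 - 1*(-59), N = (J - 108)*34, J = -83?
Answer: 6593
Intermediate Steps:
N = -6494 (N = (-83 - 108)*34 = -191*34 = -6494)
k = -6494
E(R) = 99 (E(R) = 40 + 59 = 99)
E(130) - k = 99 - 1*(-6494) = 99 + 6494 = 6593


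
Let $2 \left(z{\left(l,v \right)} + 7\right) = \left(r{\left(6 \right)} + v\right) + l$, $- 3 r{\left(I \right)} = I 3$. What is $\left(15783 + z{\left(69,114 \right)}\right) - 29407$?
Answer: $- \frac{27085}{2} \approx -13543.0$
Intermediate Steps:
$r{\left(I \right)} = - I$ ($r{\left(I \right)} = - \frac{I 3}{3} = - \frac{3 I}{3} = - I$)
$z{\left(l,v \right)} = -10 + \frac{l}{2} + \frac{v}{2}$ ($z{\left(l,v \right)} = -7 + \frac{\left(\left(-1\right) 6 + v\right) + l}{2} = -7 + \frac{\left(-6 + v\right) + l}{2} = -7 + \frac{-6 + l + v}{2} = -7 + \left(-3 + \frac{l}{2} + \frac{v}{2}\right) = -10 + \frac{l}{2} + \frac{v}{2}$)
$\left(15783 + z{\left(69,114 \right)}\right) - 29407 = \left(15783 + \left(-10 + \frac{1}{2} \cdot 69 + \frac{1}{2} \cdot 114\right)\right) - 29407 = \left(15783 + \left(-10 + \frac{69}{2} + 57\right)\right) - 29407 = \left(15783 + \frac{163}{2}\right) - 29407 = \frac{31729}{2} - 29407 = - \frac{27085}{2}$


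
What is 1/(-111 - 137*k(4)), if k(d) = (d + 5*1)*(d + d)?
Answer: -1/9975 ≈ -0.00010025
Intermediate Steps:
k(d) = 2*d*(5 + d) (k(d) = (d + 5)*(2*d) = (5 + d)*(2*d) = 2*d*(5 + d))
1/(-111 - 137*k(4)) = 1/(-111 - 274*4*(5 + 4)) = 1/(-111 - 274*4*9) = 1/(-111 - 137*72) = 1/(-111 - 9864) = 1/(-9975) = -1/9975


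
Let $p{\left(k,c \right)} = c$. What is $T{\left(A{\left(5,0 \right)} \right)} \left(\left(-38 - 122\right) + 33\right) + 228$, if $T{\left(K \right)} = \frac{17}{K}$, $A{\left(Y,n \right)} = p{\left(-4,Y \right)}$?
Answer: $- \frac{1019}{5} \approx -203.8$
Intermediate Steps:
$A{\left(Y,n \right)} = Y$
$T{\left(A{\left(5,0 \right)} \right)} \left(\left(-38 - 122\right) + 33\right) + 228 = \frac{17}{5} \left(\left(-38 - 122\right) + 33\right) + 228 = 17 \cdot \frac{1}{5} \left(-160 + 33\right) + 228 = \frac{17}{5} \left(-127\right) + 228 = - \frac{2159}{5} + 228 = - \frac{1019}{5}$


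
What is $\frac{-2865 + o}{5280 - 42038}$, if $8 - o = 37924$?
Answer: $\frac{40781}{36758} \approx 1.1094$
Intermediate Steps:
$o = -37916$ ($o = 8 - 37924 = -37916$)
$\frac{-2865 + o}{5280 - 42038} = \frac{-2865 - 37916}{5280 - 42038} = - \frac{40781}{-36758} = \left(-40781\right) \left(- \frac{1}{36758}\right) = \frac{40781}{36758}$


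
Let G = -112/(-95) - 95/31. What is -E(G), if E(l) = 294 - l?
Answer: -871383/2945 ≈ -295.89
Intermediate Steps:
G = -5553/2945 (G = -112*(-1/95) - 95*1/31 = 112/95 - 95/31 = -5553/2945 ≈ -1.8856)
-E(G) = -(294 - 1*(-5553/2945)) = -(294 + 5553/2945) = -1*871383/2945 = -871383/2945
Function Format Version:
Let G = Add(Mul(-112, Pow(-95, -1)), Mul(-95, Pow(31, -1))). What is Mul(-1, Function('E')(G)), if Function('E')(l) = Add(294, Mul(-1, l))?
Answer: Rational(-871383, 2945) ≈ -295.89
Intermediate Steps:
G = Rational(-5553, 2945) (G = Add(Mul(-112, Rational(-1, 95)), Mul(-95, Rational(1, 31))) = Add(Rational(112, 95), Rational(-95, 31)) = Rational(-5553, 2945) ≈ -1.8856)
Mul(-1, Function('E')(G)) = Mul(-1, Add(294, Mul(-1, Rational(-5553, 2945)))) = Mul(-1, Add(294, Rational(5553, 2945))) = Mul(-1, Rational(871383, 2945)) = Rational(-871383, 2945)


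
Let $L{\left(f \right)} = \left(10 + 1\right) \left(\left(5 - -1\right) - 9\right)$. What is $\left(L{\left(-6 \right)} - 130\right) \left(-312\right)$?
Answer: $50856$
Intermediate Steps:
$L{\left(f \right)} = -33$ ($L{\left(f \right)} = 11 \left(\left(5 + 1\right) - 9\right) = 11 \left(6 - 9\right) = 11 \left(-3\right) = -33$)
$\left(L{\left(-6 \right)} - 130\right) \left(-312\right) = \left(-33 - 130\right) \left(-312\right) = \left(-163\right) \left(-312\right) = 50856$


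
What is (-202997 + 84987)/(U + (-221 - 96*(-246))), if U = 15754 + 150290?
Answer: -118010/189439 ≈ -0.62294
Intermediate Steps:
U = 166044
(-202997 + 84987)/(U + (-221 - 96*(-246))) = (-202997 + 84987)/(166044 + (-221 - 96*(-246))) = -118010/(166044 + (-221 + 23616)) = -118010/(166044 + 23395) = -118010/189439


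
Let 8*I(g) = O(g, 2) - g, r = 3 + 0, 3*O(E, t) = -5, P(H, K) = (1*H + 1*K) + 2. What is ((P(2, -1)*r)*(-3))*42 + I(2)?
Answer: -27227/24 ≈ -1134.5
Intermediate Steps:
P(H, K) = 2 + H + K (P(H, K) = (H + K) + 2 = 2 + H + K)
O(E, t) = -5/3 (O(E, t) = (⅓)*(-5) = -5/3)
r = 3
I(g) = -5/24 - g/8 (I(g) = (-5/3 - g)/8 = -5/24 - g/8)
((P(2, -1)*r)*(-3))*42 + I(2) = (((2 + 2 - 1)*3)*(-3))*42 + (-5/24 - ⅛*2) = ((3*3)*(-3))*42 + (-5/24 - ¼) = (9*(-3))*42 - 11/24 = -27*42 - 11/24 = -1134 - 11/24 = -27227/24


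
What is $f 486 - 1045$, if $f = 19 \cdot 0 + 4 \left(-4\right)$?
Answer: $-8821$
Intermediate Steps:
$f = -16$ ($f = 0 - 16 = -16$)
$f 486 - 1045 = \left(-16\right) 486 - 1045 = -7776 - 1045 = -8821$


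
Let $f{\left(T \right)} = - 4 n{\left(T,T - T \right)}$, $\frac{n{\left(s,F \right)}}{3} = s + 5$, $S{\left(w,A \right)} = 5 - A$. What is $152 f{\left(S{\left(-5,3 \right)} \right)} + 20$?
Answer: $-12748$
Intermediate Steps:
$n{\left(s,F \right)} = 15 + 3 s$ ($n{\left(s,F \right)} = 3 \left(s + 5\right) = 3 \left(5 + s\right) = 15 + 3 s$)
$f{\left(T \right)} = -60 - 12 T$ ($f{\left(T \right)} = - 4 \left(15 + 3 T\right) = -60 - 12 T$)
$152 f{\left(S{\left(-5,3 \right)} \right)} + 20 = 152 \left(-60 - 12 \left(5 - 3\right)\right) + 20 = 152 \left(-60 - 24\right) + 20 = 152 \left(-84\right) + 20 = -12768 + 20 = -12748$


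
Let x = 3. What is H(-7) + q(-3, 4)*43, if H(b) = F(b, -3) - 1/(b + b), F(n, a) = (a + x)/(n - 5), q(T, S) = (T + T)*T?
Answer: 10837/14 ≈ 774.07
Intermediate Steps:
q(T, S) = 2*T² (q(T, S) = (2*T)*T = 2*T²)
F(n, a) = (3 + a)/(-5 + n) (F(n, a) = (a + 3)/(n - 5) = (3 + a)/(-5 + n))
H(b) = -1/(2*b) (H(b) = (3 - 3)/(-5 + b) - 1/(b + b) = 0/(-5 + b) - 1/(2*b) = 0 - 1/(2*b) = -1/(2*b))
H(-7) + q(-3, 4)*43 = -½/(-7) + (2*(-3)²)*43 = -½*(-⅐) + (2*9)*43 = 1/14 + 18*43 = 1/14 + 774 = 10837/14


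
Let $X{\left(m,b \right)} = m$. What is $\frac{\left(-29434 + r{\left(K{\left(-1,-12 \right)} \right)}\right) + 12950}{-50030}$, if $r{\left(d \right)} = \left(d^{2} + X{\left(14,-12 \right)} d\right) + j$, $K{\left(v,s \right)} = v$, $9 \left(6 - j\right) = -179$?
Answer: $\frac{14824}{45027} \approx 0.32922$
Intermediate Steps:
$j = \frac{233}{9}$ ($j = 6 - - \frac{179}{9} = 6 + \frac{179}{9} = \frac{233}{9} \approx 25.889$)
$r{\left(d \right)} = \frac{233}{9} + d^{2} + 14 d$ ($r{\left(d \right)} = \left(d^{2} + 14 d\right) + \frac{233}{9} = \frac{233}{9} + d^{2} + 14 d$)
$\frac{\left(-29434 + r{\left(K{\left(-1,-12 \right)} \right)}\right) + 12950}{-50030} = \frac{\left(-29434 + \left(\frac{233}{9} + \left(-1\right)^{2} + 14 \left(-1\right)\right)\right) + 12950}{-50030} = \left(\left(-29434 + \left(\frac{233}{9} + 1 - 14\right)\right) + 12950\right) \left(- \frac{1}{50030}\right) = \left(\left(-29434 + \frac{116}{9}\right) + 12950\right) \left(- \frac{1}{50030}\right) = \left(- \frac{264790}{9} + 12950\right) \left(- \frac{1}{50030}\right) = \left(- \frac{148240}{9}\right) \left(- \frac{1}{50030}\right) = \frac{14824}{45027}$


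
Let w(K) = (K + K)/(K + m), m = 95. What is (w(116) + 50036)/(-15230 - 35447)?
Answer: -10557828/10692847 ≈ -0.98737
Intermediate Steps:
w(K) = 2*K/(95 + K) (w(K) = (K + K)/(K + 95) = (2*K)/(95 + K) = 2*K/(95 + K))
(w(116) + 50036)/(-15230 - 35447) = (2*116/(95 + 116) + 50036)/(-15230 - 35447) = (2*116/211 + 50036)/(-50677) = (2*116*(1/211) + 50036)*(-1/50677) = (232/211 + 50036)*(-1/50677) = (10557828/211)*(-1/50677) = -10557828/10692847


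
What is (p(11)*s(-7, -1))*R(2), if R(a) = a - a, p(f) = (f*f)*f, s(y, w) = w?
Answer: 0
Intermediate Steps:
p(f) = f**3 (p(f) = f**2*f = f**3)
R(a) = 0
(p(11)*s(-7, -1))*R(2) = (11**3*(-1))*0 = (1331*(-1))*0 = -1331*0 = 0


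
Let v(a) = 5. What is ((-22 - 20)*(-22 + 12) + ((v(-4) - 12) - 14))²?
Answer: 159201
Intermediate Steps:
((-22 - 20)*(-22 + 12) + ((v(-4) - 12) - 14))² = ((-22 - 20)*(-22 + 12) + ((5 - 12) - 14))² = (-42*(-10) + (-7 - 14))² = (420 - 21)² = 399² = 159201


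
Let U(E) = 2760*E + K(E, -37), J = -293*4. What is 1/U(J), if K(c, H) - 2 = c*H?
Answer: -1/3191354 ≈ -3.1335e-7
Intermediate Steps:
K(c, H) = 2 + H*c (K(c, H) = 2 + c*H = 2 + H*c)
J = -1172
U(E) = 2 + 2723*E (U(E) = 2760*E + (2 - 37*E) = 2 + 2723*E)
1/U(J) = 1/(2 + 2723*(-1172)) = 1/(2 - 3191356) = 1/(-3191354) = -1/3191354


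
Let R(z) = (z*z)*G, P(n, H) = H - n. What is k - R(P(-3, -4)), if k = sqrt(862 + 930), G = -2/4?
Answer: 1/2 + 16*sqrt(7) ≈ 42.832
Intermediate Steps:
G = -1/2 (G = -2*1/4 = -1/2 ≈ -0.50000)
R(z) = -z**2/2 (R(z) = (z*z)*(-1/2) = z**2*(-1/2) = -z**2/2)
k = 16*sqrt(7) (k = sqrt(1792) = 16*sqrt(7) ≈ 42.332)
k - R(P(-3, -4)) = 16*sqrt(7) - (-1)*(-4 - 1*(-3))**2/2 = 16*sqrt(7) - (-1)*(-4 + 3)**2/2 = 16*sqrt(7) - (-1)*(-1)**2/2 = 16*sqrt(7) - (-1)/2 = 16*sqrt(7) - 1*(-1/2) = 16*sqrt(7) + 1/2 = 1/2 + 16*sqrt(7)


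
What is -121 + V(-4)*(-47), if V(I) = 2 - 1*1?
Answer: -168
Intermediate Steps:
V(I) = 1 (V(I) = 2 - 1 = 1)
-121 + V(-4)*(-47) = -121 + 1*(-47) = -121 - 47 = -168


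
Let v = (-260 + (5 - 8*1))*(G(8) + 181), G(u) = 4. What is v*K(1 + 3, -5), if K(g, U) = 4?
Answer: -194620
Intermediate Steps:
v = -48655 (v = (-260 + (5 - 8*1))*(4 + 181) = (-260 + (5 - 8))*185 = (-260 - 3)*185 = -263*185 = -48655)
v*K(1 + 3, -5) = -48655*4 = -194620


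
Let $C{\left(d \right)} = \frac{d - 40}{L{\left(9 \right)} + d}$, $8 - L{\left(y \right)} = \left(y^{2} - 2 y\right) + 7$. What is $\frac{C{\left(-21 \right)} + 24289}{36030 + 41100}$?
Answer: $\frac{336008}{1066965} \approx 0.31492$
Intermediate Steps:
$L{\left(y \right)} = 1 - y^{2} + 2 y$ ($L{\left(y \right)} = 8 - \left(\left(y^{2} - 2 y\right) + 7\right) = 8 - \left(7 + y^{2} - 2 y\right) = 1 - y^{2} + 2 y$)
$C{\left(d \right)} = \frac{-40 + d}{-62 + d}$ ($C{\left(d \right)} = \frac{d - 40}{\left(1 - 9^{2} + 2 \cdot 9\right) + d} = \frac{-40 + d}{\left(1 - 81 + 18\right) + d} = \frac{-40 + d}{-62 + d}$)
$\frac{C{\left(-21 \right)} + 24289}{36030 + 41100} = \frac{\frac{-40 - 21}{-62 - 21} + 24289}{36030 + 41100} = \frac{\frac{1}{-83} \left(-61\right) + 24289}{77130} = \left(\left(- \frac{1}{83}\right) \left(-61\right) + 24289\right) \frac{1}{77130} = \left(\frac{61}{83} + 24289\right) \frac{1}{77130} = \frac{2016048}{83} \cdot \frac{1}{77130} = \frac{336008}{1066965}$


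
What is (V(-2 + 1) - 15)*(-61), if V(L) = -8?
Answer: 1403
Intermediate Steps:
(V(-2 + 1) - 15)*(-61) = (-8 - 15)*(-61) = -23*(-61) = 1403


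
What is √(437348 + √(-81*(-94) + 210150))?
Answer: √(437348 + 6*√6049) ≈ 661.68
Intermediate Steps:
√(437348 + √(-81*(-94) + 210150)) = √(437348 + √(7614 + 210150)) = √(437348 + √217764) = √(437348 + 6*√6049)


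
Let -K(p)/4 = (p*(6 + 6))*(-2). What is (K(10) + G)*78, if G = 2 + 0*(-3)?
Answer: 75036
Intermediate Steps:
K(p) = 96*p (K(p) = -4*p*(6 + 6)*(-2) = -4*p*12*(-2) = -4*12*p*(-2) = -(-96)*p = 96*p)
G = 2 (G = 2 + 0 = 2)
(K(10) + G)*78 = (96*10 + 2)*78 = (960 + 2)*78 = 962*78 = 75036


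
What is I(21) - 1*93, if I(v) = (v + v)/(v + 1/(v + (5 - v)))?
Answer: -4824/53 ≈ -91.019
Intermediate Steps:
I(v) = 2*v/(1/5 + v) (I(v) = (2*v)/(v + 1/5) = (2*v)/(1/5 + v) = 2*v/(1/5 + v))
I(21) - 1*93 = 10*21/(1 + 5*21) - 1*93 = 10*21/(1 + 105) - 93 = 10*21/106 - 93 = 10*21*(1/106) - 93 = 105/53 - 93 = -4824/53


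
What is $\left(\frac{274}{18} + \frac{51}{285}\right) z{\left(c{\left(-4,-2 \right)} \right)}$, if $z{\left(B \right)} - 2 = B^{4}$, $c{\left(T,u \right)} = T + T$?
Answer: $\frac{17987488}{285} \approx 63114.0$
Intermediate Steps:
$c{\left(T,u \right)} = 2 T$
$z{\left(B \right)} = 2 + B^{4}$
$\left(\frac{274}{18} + \frac{51}{285}\right) z{\left(c{\left(-4,-2 \right)} \right)} = \left(\frac{274}{18} + \frac{51}{285}\right) \left(2 + \left(2 \left(-4\right)\right)^{4}\right) = \left(274 \cdot \frac{1}{18} + 51 \cdot \frac{1}{285}\right) \left(2 + \left(-8\right)^{4}\right) = \left(\frac{137}{9} + \frac{17}{95}\right) \left(2 + 4096\right) = \frac{13168}{855} \cdot 4098 = \frac{17987488}{285}$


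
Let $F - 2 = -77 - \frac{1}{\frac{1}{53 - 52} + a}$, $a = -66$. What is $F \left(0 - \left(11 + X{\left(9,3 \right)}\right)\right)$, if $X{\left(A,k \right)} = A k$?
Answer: $\frac{185212}{65} \approx 2849.4$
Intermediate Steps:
$F = - \frac{4874}{65}$ ($F = 2 - \left(77 + \frac{1}{\frac{1}{53 - 52} - 66}\right) = 2 - \left(77 + \frac{1}{1^{-1} - 66}\right) = 2 - \left(77 + \frac{1}{1 - 66}\right) = 2 - \frac{5004}{65} = - \frac{4874}{65} \approx -74.985$)
$F \left(0 - \left(11 + X{\left(9,3 \right)}\right)\right) = - \frac{4874 \left(0 - \left(11 + 9 \cdot 3\right)\right)}{65} = - \frac{4874 \left(0 - 38\right)}{65} = \left(- \frac{4874}{65}\right) \left(-38\right) = \frac{185212}{65}$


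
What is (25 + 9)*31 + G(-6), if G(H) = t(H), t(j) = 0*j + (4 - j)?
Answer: 1064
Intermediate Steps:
t(j) = 4 - j (t(j) = 0 + (4 - j) = 4 - j)
G(H) = 4 - H
(25 + 9)*31 + G(-6) = (25 + 9)*31 + (4 - 1*(-6)) = 34*31 + (4 + 6) = 1054 + 10 = 1064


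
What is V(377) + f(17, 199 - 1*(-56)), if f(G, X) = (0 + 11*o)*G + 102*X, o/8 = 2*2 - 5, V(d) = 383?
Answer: 24897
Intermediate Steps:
o = -8 (o = 8*(2*2 - 5) = 8*(4 - 5) = 8*(-1) = -8)
f(G, X) = -88*G + 102*X (f(G, X) = (0 + 11*(-8))*G + 102*X = (0 - 88)*G + 102*X = -88*G + 102*X)
V(377) + f(17, 199 - 1*(-56)) = 383 + (-88*17 + 102*(199 - 1*(-56))) = 383 + (-1496 + 102*(199 + 56)) = 383 + (-1496 + 102*255) = 383 + (-1496 + 26010) = 383 + 24514 = 24897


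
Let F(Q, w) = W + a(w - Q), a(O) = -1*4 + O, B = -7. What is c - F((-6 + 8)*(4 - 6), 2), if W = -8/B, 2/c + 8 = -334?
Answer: -3769/1197 ≈ -3.1487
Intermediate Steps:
a(O) = -4 + O
c = -1/171 (c = 2/(-8 - 334) = 2/(-342) = 2*(-1/342) = -1/171 ≈ -0.0058480)
W = 8/7 (W = -8/(-7) = -8*(-⅐) = 8/7 ≈ 1.1429)
F(Q, w) = -20/7 + w - Q (F(Q, w) = 8/7 + (-4 + (w - Q)) = 8/7 + (-4 + w - Q) = -20/7 + w - Q)
c - F((-6 + 8)*(4 - 6), 2) = -1/171 - (-20/7 + 2 - (-6 + 8)*(4 - 6)) = -1/171 - (-20/7 + 2 - 2*(-2)) = -1/171 - (-20/7 + 2 - 1*(-4)) = -1/171 - (-20/7 + 2 + 4) = -1/171 - 1*22/7 = -1/171 - 22/7 = -3769/1197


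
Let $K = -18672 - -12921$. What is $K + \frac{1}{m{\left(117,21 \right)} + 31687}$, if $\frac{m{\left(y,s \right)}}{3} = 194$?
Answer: $- \frac{185579018}{32269} \approx -5751.0$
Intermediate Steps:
$m{\left(y,s \right)} = 582$ ($m{\left(y,s \right)} = 3 \cdot 194 = 582$)
$K = -5751$ ($K = -18672 + 12921 = -5751$)
$K + \frac{1}{m{\left(117,21 \right)} + 31687} = -5751 + \frac{1}{582 + 31687} = -5751 + \frac{1}{32269} = - \frac{185579018}{32269}$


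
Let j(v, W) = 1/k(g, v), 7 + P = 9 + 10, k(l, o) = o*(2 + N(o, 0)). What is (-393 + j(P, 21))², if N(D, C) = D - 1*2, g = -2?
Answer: 3202541281/20736 ≈ 1.5444e+5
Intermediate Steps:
N(D, C) = -2 + D (N(D, C) = D - 2 = -2 + D)
k(l, o) = o² (k(l, o) = o*(2 + (-2 + o)) = o*o = o²)
P = 12 (P = -7 + (9 + 10) = -7 + 19 = 12)
j(v, W) = v⁻² (j(v, W) = 1/(v²) = v⁻²)
(-393 + j(P, 21))² = (-393 + 12⁻²)² = (-393 + 1/144)² = (-56591/144)² = 3202541281/20736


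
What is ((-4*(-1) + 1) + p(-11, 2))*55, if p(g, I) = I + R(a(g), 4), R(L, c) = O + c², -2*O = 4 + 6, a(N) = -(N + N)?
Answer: 990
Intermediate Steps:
a(N) = -2*N
O = -5 (O = -(4 + 6)/2 = -½*10 = -5)
R(L, c) = -5 + c²
p(g, I) = 11 + I (p(g, I) = I + (-5 + 4²) = I + (-5 + 16) = I + 11 = 11 + I)
((-4*(-1) + 1) + p(-11, 2))*55 = ((-4*(-1) + 1) + (11 + 2))*55 = ((4 + 1) + 13)*55 = (5 + 13)*55 = 18*55 = 990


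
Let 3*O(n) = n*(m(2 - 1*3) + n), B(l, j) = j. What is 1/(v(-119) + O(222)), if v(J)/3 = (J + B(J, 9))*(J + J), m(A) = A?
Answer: 1/94894 ≈ 1.0538e-5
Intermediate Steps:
O(n) = n*(-1 + n)/3 (O(n) = (n*((2 - 1*3) + n))/3 = (n*((2 - 3) + n))/3 = (n*(-1 + n))/3 = n*(-1 + n)/3)
v(J) = 6*J*(9 + J) (v(J) = 3*((J + 9)*(J + J)) = 3*((9 + J)*(2*J)) = 3*(2*J*(9 + J)) = 6*J*(9 + J))
1/(v(-119) + O(222)) = 1/(6*(-119)*(9 - 119) + (⅓)*222*(-1 + 222)) = 1/(6*(-119)*(-110) + (⅓)*222*221) = 1/(78540 + 16354) = 1/94894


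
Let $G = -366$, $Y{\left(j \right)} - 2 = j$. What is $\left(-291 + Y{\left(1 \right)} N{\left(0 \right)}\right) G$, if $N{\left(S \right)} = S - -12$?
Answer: $93330$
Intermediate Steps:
$N{\left(S \right)} = 12 + S$ ($N{\left(S \right)} = S + 12 = 12 + S$)
$Y{\left(j \right)} = 2 + j$
$\left(-291 + Y{\left(1 \right)} N{\left(0 \right)}\right) G = \left(-291 + \left(2 + 1\right) \left(12 + 0\right)\right) \left(-366\right) = \left(-291 + 3 \cdot 12\right) \left(-366\right) = \left(-291 + 36\right) \left(-366\right) = \left(-255\right) \left(-366\right) = 93330$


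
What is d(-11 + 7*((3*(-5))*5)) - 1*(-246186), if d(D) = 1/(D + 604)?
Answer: 16740649/68 ≈ 2.4619e+5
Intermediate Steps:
d(D) = 1/(604 + D)
d(-11 + 7*((3*(-5))*5)) - 1*(-246186) = 1/(604 + (-11 + 7*((3*(-5))*5))) - 1*(-246186) = 1/(604 + (-11 + 7*(-15*5))) + 246186 = 1/(604 + (-11 + 7*(-75))) + 246186 = 1/(604 + (-11 - 525)) + 246186 = 1/(604 - 536) + 246186 = 1/68 + 246186 = 16740649/68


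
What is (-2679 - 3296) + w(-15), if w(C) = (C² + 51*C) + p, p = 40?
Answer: -6475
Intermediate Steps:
w(C) = 40 + C² + 51*C (w(C) = (C² + 51*C) + 40 = 40 + C² + 51*C)
(-2679 - 3296) + w(-15) = (-2679 - 3296) + (40 + (-15)² + 51*(-15)) = -5975 + (40 + 225 - 765) = -5975 - 500 = -6475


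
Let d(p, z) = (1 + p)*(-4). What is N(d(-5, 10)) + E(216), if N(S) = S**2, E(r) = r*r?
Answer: 46912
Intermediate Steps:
d(p, z) = -4 - 4*p
E(r) = r**2
N(d(-5, 10)) + E(216) = (-4 - 4*(-5))**2 + 216**2 = (-4 + 20)**2 + 46656 = 16**2 + 46656 = 256 + 46656 = 46912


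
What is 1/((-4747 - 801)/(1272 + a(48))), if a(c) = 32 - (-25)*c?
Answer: -626/1387 ≈ -0.45133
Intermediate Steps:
a(c) = 32 + 25*c
1/((-4747 - 801)/(1272 + a(48))) = 1/((-4747 - 801)/(1272 + (32 + 25*48))) = 1/(-5548/(1272 + (32 + 1200))) = 1/(-5548/(1272 + 1232)) = 1/(-5548/2504) = 1/(-5548*1/2504) = 1/(-1387/626) = -626/1387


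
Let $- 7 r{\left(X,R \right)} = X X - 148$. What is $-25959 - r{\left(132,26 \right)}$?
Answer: $-23491$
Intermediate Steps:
$r{\left(X,R \right)} = \frac{148}{7} - \frac{X^{2}}{7}$ ($r{\left(X,R \right)} = - \frac{X X - 148}{7} = - \frac{X^{2} - 148}{7} = - \frac{-148 + X^{2}}{7} = \frac{148}{7} - \frac{X^{2}}{7}$)
$-25959 - r{\left(132,26 \right)} = -25959 - \left(\frac{148}{7} - \frac{132^{2}}{7}\right) = -25959 - \left(\frac{148}{7} - \frac{17424}{7}\right) = -25959 - -2468 = -25959 + 2468 = -23491$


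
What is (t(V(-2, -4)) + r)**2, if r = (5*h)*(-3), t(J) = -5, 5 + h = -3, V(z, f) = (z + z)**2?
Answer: 13225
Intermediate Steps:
V(z, f) = 4*z**2 (V(z, f) = (2*z)**2 = 4*z**2)
h = -8 (h = -5 - 3 = -8)
r = 120 (r = (5*(-8))*(-3) = -40*(-3) = 120)
(t(V(-2, -4)) + r)**2 = (-5 + 120)**2 = 115**2 = 13225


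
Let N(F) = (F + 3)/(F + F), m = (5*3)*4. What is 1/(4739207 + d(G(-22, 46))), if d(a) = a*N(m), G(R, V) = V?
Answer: 20/94784623 ≈ 2.1100e-7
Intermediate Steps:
m = 60 (m = 15*4 = 60)
N(F) = (3 + F)/(2*F) (N(F) = (3 + F)/((2*F)) = (3 + F)*(1/(2*F)) = (3 + F)/(2*F))
d(a) = 21*a/40 (d(a) = a*((1/2)*(3 + 60)/60) = a*((1/2)*(1/60)*63) = a*(21/40) = 21*a/40)
1/(4739207 + d(G(-22, 46))) = 1/(4739207 + (21/40)*46) = 1/(4739207 + 483/20) = 1/(94784623/20) = 20/94784623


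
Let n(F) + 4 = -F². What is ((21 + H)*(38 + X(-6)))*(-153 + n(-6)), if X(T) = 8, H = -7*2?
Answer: -62146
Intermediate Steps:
H = -14
n(F) = -4 - F²
((21 + H)*(38 + X(-6)))*(-153 + n(-6)) = ((21 - 14)*(38 + 8))*(-153 + (-4 - 1*(-6)²)) = (7*46)*(-153 + (-4 - 1*36)) = 322*(-153 + (-4 - 36)) = 322*(-153 - 40) = 322*(-193) = -62146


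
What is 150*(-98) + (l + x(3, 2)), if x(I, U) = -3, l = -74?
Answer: -14777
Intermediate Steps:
150*(-98) + (l + x(3, 2)) = 150*(-98) + (-74 - 3) = -14700 - 77 = -14777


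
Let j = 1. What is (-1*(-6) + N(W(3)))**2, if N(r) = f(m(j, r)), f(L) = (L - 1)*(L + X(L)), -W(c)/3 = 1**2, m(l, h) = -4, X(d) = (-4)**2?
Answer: 2916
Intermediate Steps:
X(d) = 16
W(c) = -3 (W(c) = -3*1**2 = -3*1 = -3)
f(L) = (-1 + L)*(16 + L) (f(L) = (L - 1)*(L + 16) = (-1 + L)*(16 + L))
N(r) = -60 (N(r) = -16 + (-4)**2 + 15*(-4) = -16 + 16 - 60 = -60)
(-1*(-6) + N(W(3)))**2 = (-1*(-6) - 60)**2 = (6 - 60)**2 = (-54)**2 = 2916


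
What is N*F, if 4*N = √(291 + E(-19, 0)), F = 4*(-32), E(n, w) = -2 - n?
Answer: -64*√77 ≈ -561.60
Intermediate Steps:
F = -128
N = √77/2 (N = √(291 + (-2 - 1*(-19)))/4 = √(291 + (-2 + 19))/4 = √(291 + 17)/4 = √308/4 = (2*√77)/4 = √77/2 ≈ 4.3875)
N*F = (√77/2)*(-128) = -64*√77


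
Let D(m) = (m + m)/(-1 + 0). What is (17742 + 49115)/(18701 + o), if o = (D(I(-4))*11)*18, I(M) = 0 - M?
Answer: 66857/17117 ≈ 3.9059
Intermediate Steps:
I(M) = -M
D(m) = -2*m (D(m) = (2*m)/(-1) = (2*m)*(-1) = -2*m)
o = -1584 (o = (-(-2)*(-4)*11)*18 = (-2*4*11)*18 = -8*11*18 = -88*18 = -1584)
(17742 + 49115)/(18701 + o) = (17742 + 49115)/(18701 - 1584) = 66857/17117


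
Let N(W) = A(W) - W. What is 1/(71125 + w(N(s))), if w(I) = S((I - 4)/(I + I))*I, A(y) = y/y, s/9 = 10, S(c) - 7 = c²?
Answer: 356/25090063 ≈ 1.4189e-5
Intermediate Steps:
S(c) = 7 + c²
s = 90 (s = 9*10 = 90)
A(y) = 1
N(W) = 1 - W
w(I) = I*(7 + (-4 + I)²/(4*I²)) (w(I) = (7 + ((I - 4)/(I + I))²)*I = (7 + ((-4 + I)/((2*I)))²)*I = (7 + ((-4 + I)*(1/(2*I)))²)*I = (7 + ((-4 + I)/(2*I))²)*I = (7 + (-4 + I)²/(4*I²))*I = I*(7 + (-4 + I)²/(4*I²)))
1/(71125 + w(N(s))) = 1/(71125 + (7*(1 - 1*90) + (-4 + (1 - 1*90))²/(4*(1 - 1*90)))) = 1/(71125 + (7*(1 - 90) + (-4 + (1 - 90))²/(4*(1 - 90)))) = 1/(71125 + (7*(-89) + (¼)*(-4 - 89)²/(-89))) = 1/(71125 + (-623 + (¼)*(-1/89)*(-93)²)) = 1/(71125 + (-623 + (¼)*(-1/89)*8649)) = 1/(71125 + (-623 - 8649/356)) = 1/(71125 - 230437/356) = 1/(25090063/356) = 356/25090063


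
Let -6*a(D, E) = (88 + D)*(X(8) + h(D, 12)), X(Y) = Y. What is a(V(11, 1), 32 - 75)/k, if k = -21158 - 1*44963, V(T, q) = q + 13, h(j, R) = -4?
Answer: 68/66121 ≈ 0.0010284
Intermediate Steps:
V(T, q) = 13 + q
a(D, E) = -176/3 - 2*D/3 (a(D, E) = -(88 + D)*(8 - 4)/6 = -(88 + D)*4/6 = -(352 + 4*D)/6 = -176/3 - 2*D/3)
k = -66121 (k = -21158 - 44963 = -66121)
a(V(11, 1), 32 - 75)/k = (-176/3 - 2*(13 + 1)/3)/(-66121) = (-176/3 - 2/3*14)*(-1/66121) = (-176/3 - 28/3)*(-1/66121) = -68*(-1/66121) = 68/66121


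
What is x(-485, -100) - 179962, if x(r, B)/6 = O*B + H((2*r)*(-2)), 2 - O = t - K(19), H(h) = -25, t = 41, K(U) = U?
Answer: -168112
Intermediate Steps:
O = -20 (O = 2 - (41 - 1*19) = 2 - (41 - 19) = 2 - 1*22 = 2 - 22 = -20)
x(r, B) = -150 - 120*B (x(r, B) = 6*(-20*B - 25) = 6*(-25 - 20*B) = -150 - 120*B)
x(-485, -100) - 179962 = (-150 - 120*(-100)) - 179962 = (-150 + 12000) - 179962 = 11850 - 179962 = -168112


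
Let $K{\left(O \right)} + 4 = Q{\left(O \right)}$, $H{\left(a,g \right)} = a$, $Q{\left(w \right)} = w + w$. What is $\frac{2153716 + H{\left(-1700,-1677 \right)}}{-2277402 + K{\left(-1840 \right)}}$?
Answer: $- \frac{1076008}{1140543} \approx -0.94342$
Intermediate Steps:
$Q{\left(w \right)} = 2 w$
$K{\left(O \right)} = -4 + 2 O$
$\frac{2153716 + H{\left(-1700,-1677 \right)}}{-2277402 + K{\left(-1840 \right)}} = \frac{2153716 - 1700}{-2277402 + \left(-4 + 2 \left(-1840\right)\right)} = \frac{2152016}{-2277402 - 3684} = \frac{2152016}{-2281086} = 2152016 \left(- \frac{1}{2281086}\right) = - \frac{1076008}{1140543}$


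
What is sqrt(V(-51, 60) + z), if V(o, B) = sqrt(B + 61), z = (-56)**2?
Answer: sqrt(3147) ≈ 56.098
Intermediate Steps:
z = 3136
V(o, B) = sqrt(61 + B)
sqrt(V(-51, 60) + z) = sqrt(sqrt(61 + 60) + 3136) = sqrt(sqrt(121) + 3136) = sqrt(11 + 3136) = sqrt(3147)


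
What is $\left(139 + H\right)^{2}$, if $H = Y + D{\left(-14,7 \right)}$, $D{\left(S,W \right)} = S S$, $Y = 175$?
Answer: $260100$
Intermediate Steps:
$D{\left(S,W \right)} = S^{2}$
$H = 371$ ($H = 175 + \left(-14\right)^{2} = 175 + 196 = 371$)
$\left(139 + H\right)^{2} = \left(139 + 371\right)^{2} = 510^{2} = 260100$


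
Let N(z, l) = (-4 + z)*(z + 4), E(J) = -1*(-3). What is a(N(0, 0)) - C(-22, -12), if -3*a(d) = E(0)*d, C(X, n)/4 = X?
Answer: 104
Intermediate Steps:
C(X, n) = 4*X
E(J) = 3
N(z, l) = (-4 + z)*(4 + z)
a(d) = -d
a(N(0, 0)) - C(-22, -12) = -(-16 + 0²) - 4*(-22) = -(-16 + 0) - 1*(-88) = -1*(-16) + 88 = 16 + 88 = 104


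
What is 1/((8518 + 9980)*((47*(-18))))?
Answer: -1/15649308 ≈ -6.3901e-8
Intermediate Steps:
1/((8518 + 9980)*((47*(-18)))) = 1/(18498*(-846)) = (1/18498)*(-1/846) = -1/15649308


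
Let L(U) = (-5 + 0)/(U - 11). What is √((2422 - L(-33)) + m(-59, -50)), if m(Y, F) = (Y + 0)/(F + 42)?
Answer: 5*√188122/44 ≈ 49.288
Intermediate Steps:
L(U) = -5/(-11 + U)
m(Y, F) = Y/(42 + F)
√((2422 - L(-33)) + m(-59, -50)) = √((2422 - (-5)/(-11 - 33)) - 59/(42 - 50)) = √((2422 - (-5)/(-44)) - 59/(-8)) = √((2422 - (-5)*(-1)/44) - 59*(-⅛)) = √((2422 - 1*5/44) + 59/8) = √((2422 - 5/44) + 59/8) = √(106563/44 + 59/8) = √(213775/88) = 5*√188122/44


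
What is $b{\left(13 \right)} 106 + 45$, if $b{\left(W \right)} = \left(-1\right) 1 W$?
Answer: $-1333$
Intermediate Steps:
$b{\left(W \right)} = - W$
$b{\left(13 \right)} 106 + 45 = \left(-1\right) 13 \cdot 106 + 45 = \left(-13\right) 106 + 45 = -1378 + 45 = -1333$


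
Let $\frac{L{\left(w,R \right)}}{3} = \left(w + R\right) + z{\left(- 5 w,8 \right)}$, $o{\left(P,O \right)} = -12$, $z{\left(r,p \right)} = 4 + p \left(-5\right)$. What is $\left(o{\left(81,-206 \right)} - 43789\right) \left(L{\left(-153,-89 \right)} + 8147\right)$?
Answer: $-320316713$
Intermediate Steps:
$z{\left(r,p \right)} = 4 - 5 p$
$L{\left(w,R \right)} = -108 + 3 R + 3 w$ ($L{\left(w,R \right)} = 3 \left(\left(w + R\right) + \left(4 - 40\right)\right) = 3 \left(\left(R + w\right) + \left(4 - 40\right)\right) = 3 \left(\left(R + w\right) - 36\right) = 3 \left(-36 + R + w\right) = -108 + 3 R + 3 w$)
$\left(o{\left(81,-206 \right)} - 43789\right) \left(L{\left(-153,-89 \right)} + 8147\right) = \left(-12 - 43789\right) \left(\left(-108 + 3 \left(-89\right) + 3 \left(-153\right)\right) + 8147\right) = - 43801 \left(\left(-108 - 267 - 459\right) + 8147\right) = - 43801 \left(-834 + 8147\right) = \left(-43801\right) 7313 = -320316713$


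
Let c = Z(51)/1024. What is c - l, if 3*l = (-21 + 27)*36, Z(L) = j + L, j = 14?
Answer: -73663/1024 ≈ -71.937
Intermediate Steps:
Z(L) = 14 + L
l = 72 (l = ((-21 + 27)*36)/3 = (6*36)/3 = (⅓)*216 = 72)
c = 65/1024 (c = (14 + 51)/1024 = 65*(1/1024) = 65/1024 ≈ 0.063477)
c - l = 65/1024 - 1*72 = 65/1024 - 72 = -73663/1024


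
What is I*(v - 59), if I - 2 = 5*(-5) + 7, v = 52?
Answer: 112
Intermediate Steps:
I = -16 (I = 2 + (5*(-5) + 7) = 2 + (-25 + 7) = 2 - 18 = -16)
I*(v - 59) = -16*(52 - 59) = -16*(-7) = 112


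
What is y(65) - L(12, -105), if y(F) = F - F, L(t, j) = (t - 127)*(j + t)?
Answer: -10695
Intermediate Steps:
L(t, j) = (-127 + t)*(j + t)
y(F) = 0
y(65) - L(12, -105) = 0 - (12**2 - 127*(-105) - 127*12 - 105*12) = 0 - (144 + 13335 - 1524 - 1260) = 0 - 1*10695 = 0 - 10695 = -10695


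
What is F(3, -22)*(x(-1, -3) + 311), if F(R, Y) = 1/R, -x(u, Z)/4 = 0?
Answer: 311/3 ≈ 103.67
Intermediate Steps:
x(u, Z) = 0 (x(u, Z) = -4*0 = 0)
F(3, -22)*(x(-1, -3) + 311) = (0 + 311)/3 = (⅓)*311 = 311/3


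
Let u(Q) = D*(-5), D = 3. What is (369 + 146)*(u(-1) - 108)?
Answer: -63345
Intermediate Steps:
u(Q) = -15 (u(Q) = 3*(-5) = -15)
(369 + 146)*(u(-1) - 108) = (369 + 146)*(-15 - 108) = 515*(-123) = -63345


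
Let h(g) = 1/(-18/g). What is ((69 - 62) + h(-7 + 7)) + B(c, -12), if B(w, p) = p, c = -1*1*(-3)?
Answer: -5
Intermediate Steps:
c = 3 (c = -1*(-3) = 3)
h(g) = -g/18
((69 - 62) + h(-7 + 7)) + B(c, -12) = ((69 - 62) - (-7 + 7)/18) - 12 = (7 - 1/18*0) - 12 = (7 + 0) - 12 = 7 - 12 = -5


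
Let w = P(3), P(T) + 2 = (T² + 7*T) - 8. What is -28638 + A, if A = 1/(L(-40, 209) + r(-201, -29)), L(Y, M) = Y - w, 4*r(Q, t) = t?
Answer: -7703626/269 ≈ -28638.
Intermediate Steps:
P(T) = -10 + T² + 7*T (P(T) = -2 + ((T² + 7*T) - 8) = -2 + (-8 + T² + 7*T) = -10 + T² + 7*T)
w = 20 (w = -10 + 3² + 7*3 = -10 + 9 + 21 = 20)
r(Q, t) = t/4
L(Y, M) = -20 + Y (L(Y, M) = Y - 1*20 = Y - 20 = -20 + Y)
A = -4/269 (A = 1/((-20 - 40) + (¼)*(-29)) = 1/(-60 - 29/4) = 1/(-269/4) = -4/269 ≈ -0.014870)
-28638 + A = -28638 - 4/269 = -7703626/269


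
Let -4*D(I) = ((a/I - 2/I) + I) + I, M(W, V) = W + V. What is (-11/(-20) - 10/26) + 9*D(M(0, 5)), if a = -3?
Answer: -2611/130 ≈ -20.085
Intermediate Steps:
M(W, V) = V + W
D(I) = -I/2 + 5/(4*I) (D(I) = -(((-3/I - 2/I) + I) + I)/4 = -((-5/I + I) + I)/4 = -((I - 5/I) + I)/4 = -(-5/I + 2*I)/4 = -I/2 + 5/(4*I))
(-11/(-20) - 10/26) + 9*D(M(0, 5)) = (-11/(-20) - 10/26) + 9*(-(5 + 0)/2 + 5/(4*(5 + 0))) = (-11*(-1/20) - 10*1/26) + 9*(-½*5 + (5/4)/5) = (11/20 - 5/13) + 9*(-5/2 + (5/4)*(⅕)) = 43/260 + 9*(-5/2 + ¼) = 43/260 + 9*(-9/4) = 43/260 - 81/4 = -2611/130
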